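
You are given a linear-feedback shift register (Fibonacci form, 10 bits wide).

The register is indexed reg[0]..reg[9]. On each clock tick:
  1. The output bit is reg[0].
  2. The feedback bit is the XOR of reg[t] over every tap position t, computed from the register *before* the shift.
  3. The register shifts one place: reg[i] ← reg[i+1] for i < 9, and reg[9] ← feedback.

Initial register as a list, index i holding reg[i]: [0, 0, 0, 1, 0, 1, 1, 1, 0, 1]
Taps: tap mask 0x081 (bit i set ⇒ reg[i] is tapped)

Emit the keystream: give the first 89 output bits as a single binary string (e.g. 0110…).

k : reg_k → out_k, fb_k
0: 0001011101 → 0, fb=1
1: 0010111011 → 0, fb=0
2: 0101110110 → 0, fb=1
3: 1011101101 → 1, fb=0
4: 0111011010 → 0, fb=0
5: 1110110100 → 1, fb=0
6: 1101101000 → 1, fb=1
7: 1011010001 → 1, fb=1
8: 0110100011 → 0, fb=0
9: 1101000110 → 1, fb=0
10: 1010001100 → 1, fb=0
11: 0100011000 → 0, fb=0
12: 1000110000 → 1, fb=1
13: 0001100001 → 0, fb=0
14: 0011000010 → 0, fb=0
15: 0110000100 → 0, fb=1
16: 1100001001 → 1, fb=1
17: 1000010011 → 1, fb=1
18: 0000100111 → 0, fb=1
19: 0001001111 → 0, fb=1
20: 0010011111 → 0, fb=1
21: 0100111111 → 0, fb=1
22: 1001111111 → 1, fb=0
23: 0011111110 → 0, fb=1
24: 0111111101 → 0, fb=1
25: 1111111011 → 1, fb=1
26: 1111110111 → 1, fb=0
27: 1111101110 → 1, fb=0
28: 1111011100 → 1, fb=0
29: 1110111000 → 1, fb=1
30: 1101110001 → 1, fb=1
31: 1011100011 → 1, fb=1
32: 0111000111 → 0, fb=1
33: 1110001111 → 1, fb=0
34: 1100011110 → 1, fb=0
35: 1000111100 → 1, fb=0
36: 0001111000 → 0, fb=0
37: 0011110000 → 0, fb=0
38: 0111100000 → 0, fb=0
39: 1111000000 → 1, fb=1
40: 1110000001 → 1, fb=1
41: 1100000011 → 1, fb=1
42: 1000000111 → 1, fb=0
43: 0000001110 → 0, fb=1
44: 0000011101 → 0, fb=1
45: 0000111011 → 0, fb=0
46: 0001110110 → 0, fb=1
47: 0011101101 → 0, fb=1
48: 0111011011 → 0, fb=0
49: 1110110110 → 1, fb=0
50: 1101101100 → 1, fb=0
51: 1011011000 → 1, fb=1
52: 0110110001 → 0, fb=0
53: 1101100010 → 1, fb=1
54: 1011000101 → 1, fb=0
55: 0110001010 → 0, fb=0
56: 1100010100 → 1, fb=0
57: 1000101000 → 1, fb=1
58: 0001010001 → 0, fb=0
59: 0010100010 → 0, fb=0
60: 0101000100 → 0, fb=1
61: 1010001001 → 1, fb=1
62: 0100010011 → 0, fb=0
63: 1000100110 → 1, fb=0
64: 0001001100 → 0, fb=1
65: 0010011001 → 0, fb=0
66: 0100110010 → 0, fb=0
67: 1001100100 → 1, fb=0
68: 0011001000 → 0, fb=0
69: 0110010000 → 0, fb=0
70: 1100100000 → 1, fb=1
71: 1001000001 → 1, fb=1
72: 0010000011 → 0, fb=0
73: 0100000110 → 0, fb=1
74: 1000001101 → 1, fb=0
75: 0000011010 → 0, fb=0
76: 0000110100 → 0, fb=1
77: 0001101001 → 0, fb=0
78: 0011010010 → 0, fb=0
79: 0110100100 → 0, fb=1
80: 1101001001 → 1, fb=1
81: 1010010011 → 1, fb=1
82: 0100100111 → 0, fb=1
83: 1001001111 → 1, fb=0
84: 0010011110 → 0, fb=1
85: 0100111101 → 0, fb=1
86: 1001111011 → 1, fb=1
87: 0011110111 → 0, fb=1
88: 0111101111 → 0, fb=1

00010111011010001100001001111111011100011110000001110110110001010001001100100000110100100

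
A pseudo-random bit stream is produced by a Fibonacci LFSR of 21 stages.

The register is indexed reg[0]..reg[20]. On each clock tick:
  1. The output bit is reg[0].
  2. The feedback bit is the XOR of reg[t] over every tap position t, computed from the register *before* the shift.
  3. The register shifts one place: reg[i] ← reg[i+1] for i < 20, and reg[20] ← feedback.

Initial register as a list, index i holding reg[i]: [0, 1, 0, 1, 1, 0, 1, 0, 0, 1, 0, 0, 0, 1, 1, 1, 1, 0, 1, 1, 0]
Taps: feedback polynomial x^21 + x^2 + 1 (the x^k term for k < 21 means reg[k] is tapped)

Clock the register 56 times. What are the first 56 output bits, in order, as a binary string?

01011010010001111011000110011010110010111011111110001111

step | reg (before) | out | fb
   0 | 010110100100011110110 | 0 | 0
   1 | 101101001000111101100 | 1 | 0
   2 | 011010010001111011000 | 0 | 1
   3 | 110100100011110110001 | 1 | 1
   4 | 101001000111101100011 | 1 | 0
   5 | 010010001111011000110 | 0 | 0
   6 | 100100011110110001100 | 1 | 1
   7 | 001000111101100011001 | 0 | 1
   8 | 010001111011000110011 | 0 | 0
   9 | 100011110110001100110 | 1 | 1
  10 | 000111101100011001101 | 0 | 0
  11 | 001111011000110011010 | 0 | 1
  12 | 011110110001100110101 | 0 | 1
  13 | 111101100011001101011 | 1 | 0
  14 | 111011000110011010110 | 1 | 0
  15 | 110110001100110101100 | 1 | 1
  16 | 101100011001101011001 | 1 | 0
  17 | 011000110011010110010 | 0 | 1
  18 | 110001100110101100101 | 1 | 1
  19 | 100011001101011001011 | 1 | 1
  20 | 000110011010110010111 | 0 | 0
  21 | 001100110101100101110 | 0 | 1
  22 | 011001101011001011101 | 0 | 1
  23 | 110011010110010111011 | 1 | 1
  24 | 100110101100101110111 | 1 | 1
  25 | 001101011001011101111 | 0 | 1
  26 | 011010110010111011111 | 0 | 1
  27 | 110101100101110111111 | 1 | 1
  28 | 101011001011101111111 | 1 | 0
  29 | 010110010111011111110 | 0 | 0
  30 | 101100101110111111100 | 1 | 0
  31 | 011001011101111111000 | 0 | 1
  32 | 110010111011111110001 | 1 | 1
  33 | 100101110111111100011 | 1 | 1
  34 | 001011101111111000111 | 0 | 1
  35 | 010111011111110001111 | 0 | 0
  36 | 101110111111100011110 | 1 | 0
  37 | 011101111111000111100 | 0 | 1
  38 | 111011111110001111001 | 1 | 0
  39 | 110111111100011110010 | 1 | 1
  40 | 101111111000111100101 | 1 | 0
  41 | 011111110001111001010 | 0 | 1
  42 | 111111100011110010101 | 1 | 0
  43 | 111111000111100101010 | 1 | 0
  44 | 111110001111001010100 | 1 | 0
  45 | 111100011110010101000 | 1 | 0
  46 | 111000111100101010000 | 1 | 0
  47 | 110001111001010100000 | 1 | 1
  48 | 100011110010101000001 | 1 | 1
  49 | 000111100101010000011 | 0 | 0
  50 | 001111001010100000110 | 0 | 1
  51 | 011110010101000001101 | 0 | 1
  52 | 111100101010000011011 | 1 | 0
  53 | 111001010100000110110 | 1 | 0
  54 | 110010101000001101100 | 1 | 1
  55 | 100101010000011011001 | 1 | 1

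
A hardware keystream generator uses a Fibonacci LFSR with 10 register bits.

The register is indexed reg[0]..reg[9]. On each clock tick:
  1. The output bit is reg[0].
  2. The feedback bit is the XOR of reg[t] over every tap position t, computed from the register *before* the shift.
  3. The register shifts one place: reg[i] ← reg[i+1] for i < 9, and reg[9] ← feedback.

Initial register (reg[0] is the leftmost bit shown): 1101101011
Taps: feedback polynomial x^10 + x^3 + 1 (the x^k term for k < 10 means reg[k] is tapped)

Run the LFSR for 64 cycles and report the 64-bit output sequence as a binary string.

step | reg (before) | out | fb
   0 | 1101101011 | 1 | 0
   1 | 1011010110 | 1 | 0
   2 | 0110101100 | 0 | 0
   3 | 1101011000 | 1 | 0
   4 | 1010110000 | 1 | 1
   5 | 0101100001 | 0 | 1
   6 | 1011000011 | 1 | 0
   7 | 0110000110 | 0 | 0
   8 | 1100001100 | 1 | 1
   9 | 1000011001 | 1 | 1
  10 | 0000110011 | 0 | 0
  11 | 0001100110 | 0 | 1
  12 | 0011001101 | 0 | 1
  13 | 0110011011 | 0 | 0
  14 | 1100110110 | 1 | 1
  15 | 1001101101 | 1 | 0
  16 | 0011011010 | 0 | 1
  17 | 0110110101 | 0 | 0
  18 | 1101101010 | 1 | 0
  19 | 1011010100 | 1 | 0
  20 | 0110101000 | 0 | 0
  21 | 1101010000 | 1 | 0
  22 | 1010100000 | 1 | 1
  23 | 0101000001 | 0 | 1
  24 | 1010000011 | 1 | 1
  25 | 0100000111 | 0 | 0
  26 | 1000001110 | 1 | 1
  27 | 0000011101 | 0 | 0
  28 | 0000111010 | 0 | 0
  29 | 0001110100 | 0 | 1
  30 | 0011101001 | 0 | 1
  31 | 0111010011 | 0 | 1
  32 | 1110100111 | 1 | 1
  33 | 1101001111 | 1 | 0
  34 | 1010011110 | 1 | 1
  35 | 0100111101 | 0 | 0
  36 | 1001111010 | 1 | 0
  37 | 0011110100 | 0 | 1
  38 | 0111101001 | 0 | 1
  39 | 1111010011 | 1 | 0
  40 | 1110100110 | 1 | 1
  41 | 1101001101 | 1 | 0
  42 | 1010011010 | 1 | 1
  43 | 0100110101 | 0 | 0
  44 | 1001101010 | 1 | 0
  45 | 0011010100 | 0 | 1
  46 | 0110101001 | 0 | 0
  47 | 1101010010 | 1 | 0
  48 | 1010100100 | 1 | 1
  49 | 0101001001 | 0 | 1
  50 | 1010010011 | 1 | 1
  51 | 0100100111 | 0 | 0
  52 | 1001001110 | 1 | 0
  53 | 0010011100 | 0 | 0
  54 | 0100111000 | 0 | 0
  55 | 1001110000 | 1 | 0
  56 | 0011100000 | 0 | 1
  57 | 0111000001 | 0 | 1
  58 | 1110000011 | 1 | 1
  59 | 1100000111 | 1 | 1
  60 | 1000001111 | 1 | 1
  61 | 0000011111 | 0 | 0
  62 | 0000111110 | 0 | 0
  63 | 0001111100 | 0 | 1

1101101011000011001101101010000011101001111010011010100100111000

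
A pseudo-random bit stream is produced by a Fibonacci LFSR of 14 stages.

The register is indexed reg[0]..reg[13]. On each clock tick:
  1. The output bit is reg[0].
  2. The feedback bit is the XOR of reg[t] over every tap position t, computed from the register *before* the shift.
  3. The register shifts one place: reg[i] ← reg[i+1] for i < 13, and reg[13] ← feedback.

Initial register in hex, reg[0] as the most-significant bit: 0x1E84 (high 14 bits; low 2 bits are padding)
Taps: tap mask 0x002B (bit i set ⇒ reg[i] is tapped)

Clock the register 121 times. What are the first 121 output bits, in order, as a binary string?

0001111010000100000111001011110101011110000110110100011001111100110110111110001100111101011011000000010101010010001111001

tick  register→output (feedback)
  0  00011110100001→0 (0)
  1  00111101000010→0 (0)
  2  01111010000100→0 (0)
  3  11110100001000→1 (0)
  4  11101000010000→1 (0)
  5  11010000100000→1 (1)
  6  10100001000001→1 (1)
  7  01000010000011→0 (1)
  8  10000100000111→1 (0)
  9  00001000001110→0 (0)
 10  00010000011100→0 (1)
 11  00100000111001→0 (0)
 12  01000001110010→0 (1)
 13  10000011100101→1 (1)
 14  00000111001011→0 (1)
 15  00001110010111→0 (1)
 16  00011100101111→0 (0)
 17  00111001011110→0 (1)
 18  01110010111101→0 (0)
 19  11100101111010→1 (1)
 20  11001011110101→1 (0)
 21  10010111101010→1 (1)
 22  00101111010101→0 (1)
 23  01011110101011→0 (1)
 24  10111101010111→1 (1)
 25  01111010101111→0 (0)
 26  11110101011110→1 (0)
 27  11101010111100→1 (0)
 28  11010101111000→1 (0)
 29  10101011110000→1 (1)
 30  01010111100001→0 (1)
 31  10101111000011→1 (0)
 32  01011110000110→0 (1)
 33  10111100001101→1 (1)
 34  01111000011011→0 (0)
 35  11110000110110→1 (1)
 36  11100001101101→1 (0)
 37  11000011011010→1 (0)
 38  10000110110100→1 (0)
 39  00001101101000→0 (1)
 40  00011011010001→0 (1)
 41  00110110100011→0 (0)
 42  01101101000110→0 (0)
 43  11011010001100→1 (1)
 44  10110100011001→1 (1)
 45  01101000110011→0 (1)
 46  11010001100111→1 (1)
 47  10100011001111→1 (1)
 48  01000110011111→0 (0)
 49  10001100111110→1 (0)
 50  00011001111100→0 (1)
 51  00110011111001→0 (1)
 52  01100111110011→0 (0)
 53  11001111100110→1 (1)
 54  10011111001101→1 (1)
 55  00111110011011→0 (0)
 56  01111100110110→0 (1)
 57  11111001101101→1 (1)
 58  11110011011011→1 (1)
 59  11100110110111→1 (1)
 60  11001101101111→1 (1)
 61  10011011011111→1 (0)
 62  00110110111110→0 (0)
 63  01101101111100→0 (0)
 64  11011011111000→1 (1)
 65  10110111110001→1 (1)
 66  01101111100011→0 (0)
 67  11011111000110→1 (0)
 68  10111110001100→1 (1)
 69  01111100011001→0 (1)
 70  11111000110011→1 (1)
 71  11110001100111→1 (1)
 72  11100011001111→1 (0)
 73  11000110011110→1 (1)
 74  10001100111101→1 (0)
 75  00011001111010→0 (1)
 76  00110011110101→0 (1)
 77  01100111101011→0 (0)
 78  11001111010110→1 (1)
 79  10011110101101→1 (1)
 80  00111101011011→0 (0)
 81  01111010110110→0 (0)
 82  11110101101100→1 (0)
 83  11101011011000→1 (0)
 84  11010110110000→1 (0)
 85  10101101100000→1 (0)
 86  01011011000000→0 (0)
 87  10110110000000→1 (1)
 88  01101100000001→0 (0)
 89  11011000000010→1 (1)
 90  10110000000101→1 (0)
 91  01100000001010→0 (1)
 92  11000000010101→1 (0)
 93  10000000101010→1 (1)
 94  00000001010101→0 (0)
 95  00000010101010→0 (0)
 96  00000101010100→0 (1)
 97  00001010101001→0 (0)
 98  00010101010010→0 (0)
 99  00101010100100→0 (0)
100  01010101001000→0 (1)
101  10101010010001→1 (1)
102  01010100100011→0 (1)
103  10101001000111→1 (1)
104  01010010001111→0 (0)
105  10100100011110→1 (0)
106  01001000111100→0 (1)
107  10010001111001→1 (0)
108  00100011110010→0 (0)
109  01000111100100→0 (0)
110  10001111001000→1 (0)
111  00011110010000→0 (0)
112  00111100100000→0 (0)
113  01111001000000→0 (0)
114  11110010000000→1 (1)
115  11100100000001→1 (1)
116  11001000000011→1 (0)
117  10010000000110→1 (0)
118  00100000001100→0 (0)
119  01000000011000→0 (1)
120  10000000110001→1 (1)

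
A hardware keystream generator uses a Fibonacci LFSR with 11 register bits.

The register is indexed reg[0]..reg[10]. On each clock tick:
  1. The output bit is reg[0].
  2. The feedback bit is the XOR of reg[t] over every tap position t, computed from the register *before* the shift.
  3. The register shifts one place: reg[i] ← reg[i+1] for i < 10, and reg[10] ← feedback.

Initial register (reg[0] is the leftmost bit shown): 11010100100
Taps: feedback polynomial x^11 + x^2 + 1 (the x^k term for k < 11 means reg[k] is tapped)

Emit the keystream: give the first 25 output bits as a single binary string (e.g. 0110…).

k : reg_k → out_k, fb_k
0: 11010100100 → 1, fb=1
1: 10101001001 → 1, fb=0
2: 01010010010 → 0, fb=0
3: 10100100100 → 1, fb=0
4: 01001001000 → 0, fb=0
5: 10010010000 → 1, fb=1
6: 00100100001 → 0, fb=1
7: 01001000011 → 0, fb=0
8: 10010000110 → 1, fb=1
9: 00100001101 → 0, fb=1
10: 01000011011 → 0, fb=0
11: 10000110110 → 1, fb=1
12: 00001101101 → 0, fb=0
13: 00011011010 → 0, fb=0
14: 00110110100 → 0, fb=1
15: 01101101001 → 0, fb=1
16: 11011010011 → 1, fb=1
17: 10110100111 → 1, fb=0
18: 01101001110 → 0, fb=1
19: 11010011101 → 1, fb=1
20: 10100111011 → 1, fb=0
21: 01001110110 → 0, fb=0
22: 10011101100 → 1, fb=1
23: 00111011001 → 0, fb=1
24: 01110110011 → 0, fb=1

1101010010010000110110100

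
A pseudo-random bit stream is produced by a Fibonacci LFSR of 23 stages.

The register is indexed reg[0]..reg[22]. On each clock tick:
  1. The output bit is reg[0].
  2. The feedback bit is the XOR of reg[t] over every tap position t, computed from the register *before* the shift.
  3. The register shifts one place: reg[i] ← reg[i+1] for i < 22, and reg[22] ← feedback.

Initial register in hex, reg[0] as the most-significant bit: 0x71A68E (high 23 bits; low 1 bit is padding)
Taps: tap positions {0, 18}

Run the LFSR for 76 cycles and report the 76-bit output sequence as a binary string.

step | reg (before) | out | fb
   0 | 01110001101001101000111 | 0 | 0
   1 | 11100011010011010001110 | 1 | 1
   2 | 11000110100110100011101 | 1 | 0
   3 | 10001101001101000111010 | 1 | 0
   4 | 00011010011010001110100 | 0 | 1
   5 | 00110100110100011101001 | 0 | 0
   6 | 01101001101000111010010 | 0 | 1
   7 | 11010011010001110100101 | 1 | 1
   8 | 10100110100011101001011 | 1 | 1
   9 | 01001101000111010010111 | 0 | 1
  10 | 10011010001110100101111 | 1 | 1
  11 | 00110100011101001011111 | 0 | 1
  12 | 01101000111010010111111 | 0 | 1
  13 | 11010001110100101111111 | 1 | 0
  14 | 10100011101001011111110 | 1 | 0
  15 | 01000111010010111111100 | 0 | 1
  16 | 10001110100101111111001 | 1 | 0
  17 | 00011101001011111110010 | 0 | 1
  18 | 00111010010111111100101 | 0 | 0
  19 | 01110100101111111001010 | 0 | 0
  20 | 11101001011111110010100 | 1 | 0
  21 | 11010010111111100101000 | 1 | 1
  22 | 10100101111111001010001 | 1 | 0
  23 | 01001011111110010100010 | 0 | 0
  24 | 10010111111100101000100 | 1 | 1
  25 | 00101111111001010001001 | 0 | 0
  26 | 01011111110010100010010 | 0 | 1
  27 | 10111111100101000100101 | 1 | 1
  28 | 01111111001010001001011 | 0 | 0
  29 | 11111110010100010010110 | 1 | 0
  30 | 11111100101000100101100 | 1 | 1
  31 | 11111001010001001011001 | 1 | 0
  32 | 11110010100010010110010 | 1 | 0
  33 | 11100101000100101100100 | 1 | 1
  34 | 11001010001001011001001 | 1 | 1
  35 | 10010100010010110010011 | 1 | 0
  36 | 00101000100101100100110 | 0 | 0
  37 | 01010001001011001001100 | 0 | 0
  38 | 10100010010110010011000 | 1 | 0
  39 | 01000100101100100110000 | 0 | 1
  40 | 10001001011001001100001 | 1 | 1
  41 | 00010010110010011000011 | 0 | 0
  42 | 00100101100100110000110 | 0 | 0
  43 | 01001011001001100001100 | 0 | 0
  44 | 10010110010011000011000 | 1 | 0
  45 | 00101100100110000110000 | 0 | 1
  46 | 01011001001100001100001 | 0 | 0
  47 | 10110010011000011000010 | 1 | 1
  48 | 01100100110000110000101 | 0 | 0
  49 | 11001001100001100001010 | 1 | 1
  50 | 10010011000011000010101 | 1 | 0
  51 | 00100110000110000101010 | 0 | 0
  52 | 01001100001100001010100 | 0 | 1
  53 | 10011000011000010101001 | 1 | 1
  54 | 00110000110000101010011 | 0 | 1
  55 | 01100001100001010100111 | 0 | 0
  56 | 11000011000010101001110 | 1 | 1
  57 | 10000110000101010011101 | 1 | 0
  58 | 00001100001010100111010 | 0 | 1
  59 | 00011000010101001110101 | 0 | 1
  60 | 00110000101010011101011 | 0 | 0
  61 | 01100001010100111010110 | 0 | 1
  62 | 11000010101001110101101 | 1 | 1
  63 | 10000101010011101011011 | 1 | 0
  64 | 00001010100111010110110 | 0 | 1
  65 | 00010101001110101101101 | 0 | 0
  66 | 00101010011101011011010 | 0 | 1
  67 | 01010100111010110110101 | 0 | 1
  68 | 10101001110101101101011 | 1 | 1
  69 | 01010011101011011010111 | 0 | 1
  70 | 10100111010110110101111 | 1 | 1
  71 | 01001110101101101011111 | 0 | 1
  72 | 10011101011011010111111 | 1 | 0
  73 | 00111010110110101111110 | 0 | 1
  74 | 01110101101101011111101 | 0 | 1
  75 | 11101011011010111111011 | 1 | 0

0111000110100110100011101001011111110010100010010110010011000011000010101001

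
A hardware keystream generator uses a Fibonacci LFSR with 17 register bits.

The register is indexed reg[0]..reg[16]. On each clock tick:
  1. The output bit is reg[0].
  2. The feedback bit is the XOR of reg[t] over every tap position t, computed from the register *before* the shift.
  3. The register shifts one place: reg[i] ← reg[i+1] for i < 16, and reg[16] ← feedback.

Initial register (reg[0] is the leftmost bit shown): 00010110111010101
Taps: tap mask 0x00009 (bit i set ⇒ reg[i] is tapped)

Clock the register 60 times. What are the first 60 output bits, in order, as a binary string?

step | reg (before) | out | fb
   0 | 00010110111010101 | 0 | 1
   1 | 00101101110101011 | 0 | 0
   2 | 01011011101010110 | 0 | 1
   3 | 10110111010101101 | 1 | 0
   4 | 01101110101011010 | 0 | 0
   5 | 11011101010110100 | 1 | 0
   6 | 10111010101101000 | 1 | 0
   7 | 01110101011010000 | 0 | 1
   8 | 11101010110100001 | 1 | 1
   9 | 11010101101000011 | 1 | 0
  10 | 10101011010000110 | 1 | 1
  11 | 01010110100001101 | 0 | 1
  12 | 10101101000011011 | 1 | 1
  13 | 01011010000110111 | 0 | 1
  14 | 10110100001101111 | 1 | 0
  15 | 01101000011011110 | 0 | 0
  16 | 11010000110111100 | 1 | 0
  17 | 10100001101111000 | 1 | 1
  18 | 01000011011110001 | 0 | 0
  19 | 10000110111100010 | 1 | 1
  20 | 00001101111000101 | 0 | 0
  21 | 00011011110001010 | 0 | 1
  22 | 00110111100010101 | 0 | 1
  23 | 01101111000101011 | 0 | 0
  24 | 11011110001010110 | 1 | 0
  25 | 10111100010101100 | 1 | 0
  26 | 01111000101011000 | 0 | 1
  27 | 11110001010110001 | 1 | 0
  28 | 11100010101100010 | 1 | 1
  29 | 11000101011000101 | 1 | 1
  30 | 10001010110001011 | 1 | 1
  31 | 00010101100010111 | 0 | 1
  32 | 00101011000101111 | 0 | 0
  33 | 01010110001011110 | 0 | 1
  34 | 10101100010111101 | 1 | 1
  35 | 01011000101111011 | 0 | 1
  36 | 10110001011110111 | 1 | 0
  37 | 01100010111101110 | 0 | 0
  38 | 11000101111011100 | 1 | 1
  39 | 10001011110111001 | 1 | 1
  40 | 00010111101110011 | 0 | 1
  41 | 00101111011100111 | 0 | 0
  42 | 01011110111001110 | 0 | 1
  43 | 10111101110011101 | 1 | 0
  44 | 01111011100111010 | 0 | 1
  45 | 11110111001110101 | 1 | 0
  46 | 11101110011101010 | 1 | 1
  47 | 11011100111010101 | 1 | 0
  48 | 10111001110101010 | 1 | 0
  49 | 01110011101010100 | 0 | 1
  50 | 11100111010101001 | 1 | 1
  51 | 11001110101010011 | 1 | 1
  52 | 10011101010100111 | 1 | 0
  53 | 00111010101001110 | 0 | 1
  54 | 01110101010011101 | 0 | 1
  55 | 11101010100111011 | 1 | 1
  56 | 11010101001110111 | 1 | 0
  57 | 10101010011101110 | 1 | 1
  58 | 01010100111011101 | 0 | 1
  59 | 10101001110111011 | 1 | 1

000101101110101011010000110111100010101100010111101110011101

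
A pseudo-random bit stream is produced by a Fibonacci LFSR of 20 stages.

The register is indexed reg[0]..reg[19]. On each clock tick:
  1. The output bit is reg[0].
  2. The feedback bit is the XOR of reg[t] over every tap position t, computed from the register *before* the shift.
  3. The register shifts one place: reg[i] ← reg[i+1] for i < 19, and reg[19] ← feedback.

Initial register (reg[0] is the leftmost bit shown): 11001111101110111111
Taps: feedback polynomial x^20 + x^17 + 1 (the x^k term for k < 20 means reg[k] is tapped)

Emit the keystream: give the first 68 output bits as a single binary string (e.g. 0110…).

11001111101110111111001010101110011100010000101110010101101001000011

step | reg (before) | out | fb
   0 | 11001111101110111111 | 1 | 0
   1 | 10011111011101111110 | 1 | 0
   2 | 00111110111011111100 | 0 | 1
   3 | 01111101110111111001 | 0 | 0
   4 | 11111011101111110010 | 1 | 1
   5 | 11110111011111100101 | 1 | 0
   6 | 11101110111111001010 | 1 | 1
   7 | 11011101111110010101 | 1 | 0
   8 | 10111011111100101010 | 1 | 1
   9 | 01110111111001010101 | 0 | 1
  10 | 11101111110010101011 | 1 | 1
  11 | 11011111100101010111 | 1 | 0
  12 | 10111111001010101110 | 1 | 0
  13 | 01111110010101011100 | 0 | 1
  14 | 11111100101010111001 | 1 | 1
  15 | 11111001010101110011 | 1 | 1
  16 | 11110010101011100111 | 1 | 0
  17 | 11100101010111001110 | 1 | 0
  18 | 11001010101110011100 | 1 | 0
  19 | 10010101011100111000 | 1 | 1
  20 | 00101010111001110001 | 0 | 0
  21 | 01010101110011100010 | 0 | 0
  22 | 10101011100111000100 | 1 | 0
  23 | 01010111001110001000 | 0 | 0
  24 | 10101110011100010000 | 1 | 1
  25 | 01011100111000100001 | 0 | 0
  26 | 10111001110001000010 | 1 | 1
  27 | 01110011100010000101 | 0 | 1
  28 | 11100111000100001011 | 1 | 1
  29 | 11001110001000010111 | 1 | 0
  30 | 10011100010000101110 | 1 | 0
  31 | 00111000100001011100 | 0 | 1
  32 | 01110001000010111001 | 0 | 0
  33 | 11100010000101110010 | 1 | 1
  34 | 11000100001011100101 | 1 | 0
  35 | 10001000010111001010 | 1 | 1
  36 | 00010000101110010101 | 0 | 1
  37 | 00100001011100101011 | 0 | 0
  38 | 01000010111001010110 | 0 | 1
  39 | 10000101110010101101 | 1 | 0
  40 | 00001011100101011010 | 0 | 0
  41 | 00010111001010110100 | 0 | 1
  42 | 00101110010101101001 | 0 | 0
  43 | 01011100101011010010 | 0 | 0
  44 | 10111001010110100100 | 1 | 0
  45 | 01110010101101001000 | 0 | 0
  46 | 11100101011010010000 | 1 | 1
  47 | 11001010110100100001 | 1 | 1
  48 | 10010101101001000011 | 1 | 1
  49 | 00101011010010000111 | 0 | 1
  50 | 01010110100100001111 | 0 | 1
  51 | 10101101001000011111 | 1 | 0
  52 | 01011010010000111110 | 0 | 1
  53 | 10110100100001111101 | 1 | 0
  54 | 01101001000011111010 | 0 | 0
  55 | 11010010000111110100 | 1 | 0
  56 | 10100100001111101000 | 1 | 1
  57 | 01001000011111010001 | 0 | 0
  58 | 10010000111110100010 | 1 | 1
  59 | 00100001111101000101 | 0 | 1
  60 | 01000011111010001011 | 0 | 0
  61 | 10000111110100010110 | 1 | 0
  62 | 00001111101000101100 | 0 | 1
  63 | 00011111010001011001 | 0 | 0
  64 | 00111110100010110010 | 0 | 0
  65 | 01111101000101100100 | 0 | 1
  66 | 11111010001011001001 | 1 | 1
  67 | 11110100010110010011 | 1 | 1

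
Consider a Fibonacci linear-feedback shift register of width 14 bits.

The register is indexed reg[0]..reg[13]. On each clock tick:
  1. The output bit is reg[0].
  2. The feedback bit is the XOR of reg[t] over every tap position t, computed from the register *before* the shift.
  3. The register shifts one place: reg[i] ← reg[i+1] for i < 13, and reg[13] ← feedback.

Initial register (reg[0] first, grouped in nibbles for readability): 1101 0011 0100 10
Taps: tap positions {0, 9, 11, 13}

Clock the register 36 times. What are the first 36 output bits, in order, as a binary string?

110100110100100000001000010011010100

tick  register→output (feedback)
  0  11010011010010→1 (0)
  1  10100110100100→1 (0)
  2  01001101001000→0 (0)
  3  10011010010000→1 (0)
  4  00110100100000→0 (0)
  5  01101001000000→0 (0)
  6  11010010000000→1 (1)
  7  10100100000001→1 (0)
  8  01001000000010→0 (0)
  9  10010000000100→1 (0)
 10  00100000001000→0 (0)
 11  01000000010000→0 (1)
 12  10000000100001→1 (0)
 13  00000001000010→0 (0)
 14  00000010000100→0 (1)
 15  00000100001001→0 (1)
 16  00001000010011→0 (0)
 17  00010000100110→0 (1)
 18  00100001001101→0 (0)
 19  01000010011010→0 (1)
 20  10000100110101→1 (0)
 21  00001001101010→0 (0)
 22  00010011010100→0 (0)
 23  00100110101000→0 (0)
 24  01001101010000→0 (1)
 25  10011010100001→1 (0)
 26  00110101000010→0 (0)
 27  01101010000100→0 (1)
 28  11010100001001→1 (0)
 29  10101000010010→1 (0)
 30  01010000100100→0 (1)
 31  10100001001001→1 (0)
 32  01000010010010→0 (1)
 33  10000100100101→1 (1)
 34  00001001001011→0 (1)
 35  00010010010111→0 (1)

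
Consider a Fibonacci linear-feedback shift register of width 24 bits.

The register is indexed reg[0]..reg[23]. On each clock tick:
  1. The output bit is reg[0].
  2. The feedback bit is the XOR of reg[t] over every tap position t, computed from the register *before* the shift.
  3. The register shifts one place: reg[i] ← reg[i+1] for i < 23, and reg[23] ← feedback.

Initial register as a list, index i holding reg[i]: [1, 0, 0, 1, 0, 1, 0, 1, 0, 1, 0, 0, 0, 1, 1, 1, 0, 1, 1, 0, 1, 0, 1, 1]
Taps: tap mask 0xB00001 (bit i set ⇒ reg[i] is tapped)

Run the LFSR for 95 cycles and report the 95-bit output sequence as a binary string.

10010101010001110110101110010100111001101001111011000000101011101100110100100100010000110001010

k : reg_k → out_k, fb_k
0: 100101010100011101101011 → 1, fb=1
1: 001010101000111011010111 → 0, fb=0
2: 010101010001110110101110 → 0, fb=0
3: 101010100011101101011100 → 1, fb=1
4: 010101000111011010111001 → 0, fb=0
5: 101010001110110101110010 → 1, fb=1
6: 010100011101101011100101 → 0, fb=0
7: 101000111011010111001010 → 1, fb=0
8: 010001110110101110010100 → 0, fb=1
9: 100011101101011100101001 → 1, fb=1
10: 000111011010111001010011 → 0, fb=1
11: 001110110101110010100111 → 0, fb=0
12: 011101101011100101001110 → 0, fb=0
13: 111011010111001010011100 → 1, fb=1
14: 110110101110010100111001 → 1, fb=1
15: 101101011100101001110011 → 1, fb=0
16: 011010111001010011100110 → 0, fb=1
17: 110101110010100111001101 → 1, fb=0
18: 101011100101001110011010 → 1, fb=0
19: 010111001010011100110100 → 0, fb=1
20: 101110010100111001101001 → 1, fb=1
21: 011100101001110011010011 → 0, fb=1
22: 111001010011100110100111 → 1, fb=1
23: 110010100111001101001111 → 1, fb=0
24: 100101001110011010011110 → 1, fb=1
25: 001010011100110100111101 → 0, fb=1
26: 010100111001101001111011 → 0, fb=0
27: 101001110011010011110110 → 1, fb=0
28: 010011100110100111101100 → 0, fb=0
29: 100111001101001111011000 → 1, fb=0
30: 001110011010011110110000 → 0, fb=0
31: 011100110100111101100000 → 0, fb=0
32: 111001101001111011000000 → 1, fb=1
33: 110011010011110110000001 → 1, fb=0
34: 100110100111101100000010 → 1, fb=1
35: 001101001111011000000101 → 0, fb=0
36: 011010011110110000001010 → 0, fb=1
37: 110100111101100000010101 → 1, fb=1
38: 101001111011000000101011 → 1, fb=1
39: 010011110110000001010111 → 0, fb=0
40: 100111101100000010101110 → 1, fb=1
41: 001111011000000101011101 → 0, fb=1
42: 011110110000001010111011 → 0, fb=0
43: 111101100000010101110110 → 1, fb=0
44: 111011000000101011101100 → 1, fb=1
45: 110110000001010111011001 → 1, fb=1
46: 101100000010101110110011 → 1, fb=0
47: 011000000101011101100110 → 0, fb=1
48: 110000001010111011001101 → 1, fb=0
49: 100000010101110110011010 → 1, fb=0
50: 000000101011101100110100 → 0, fb=1
51: 000001010111011001101001 → 0, fb=0
52: 000010101110110011010010 → 0, fb=0
53: 000101011101100110100100 → 0, fb=1
54: 001010111011001101001001 → 0, fb=0
55: 010101110110011010010010 → 0, fb=0
56: 101011101100110100100100 → 1, fb=0
57: 010111011001101001001000 → 0, fb=1
58: 101110110011010010010001 → 1, fb=0
59: 011101100110100100100010 → 0, fb=0
60: 111011001101001001000100 → 1, fb=0
61: 110110011010010010001000 → 1, fb=0
62: 101100110100100100010000 → 1, fb=1
63: 011001101001001000100001 → 0, fb=1
64: 110011010010010001000011 → 1, fb=0
65: 100110100100100010000110 → 1, fb=0
66: 001101001001000100001100 → 0, fb=0
67: 011010010010001000011000 → 0, fb=1
68: 110100100100010000110001 → 1, fb=0
69: 101001001000100001100010 → 1, fb=1
70: 010010010001000011000101 → 0, fb=0
71: 100100100010000110001010 → 1, fb=0
72: 001001000100001100010100 → 0, fb=1
73: 010010001000011000101001 → 0, fb=0
74: 100100010000110001010010 → 1, fb=1
75: 001000100001100010100101 → 0, fb=0
76: 010001000011000101001010 → 0, fb=1
77: 100010000110001010010101 → 1, fb=1
78: 000100001100010100101011 → 0, fb=0
79: 001000011000101001010110 → 0, fb=1
80: 010000110001010010101101 → 0, fb=1
81: 100001100010100101011011 → 1, fb=1
82: 000011000101001010110111 → 0, fb=0
83: 000110001010010101101110 → 0, fb=0
84: 001100010100101011011100 → 0, fb=0
85: 011000101001010110111000 → 0, fb=1
86: 110001010010101101110001 → 1, fb=0
87: 100010100101011011100010 → 1, fb=1
88: 000101001010110111000101 → 0, fb=0
89: 001010010101101110001010 → 0, fb=1
90: 010100101011011100010101 → 0, fb=0
91: 101001010110111000101010 → 1, fb=0
92: 010010101101110001010100 → 0, fb=1
93: 100101011011100010101001 → 1, fb=1
94: 001010110111000101010011 → 0, fb=1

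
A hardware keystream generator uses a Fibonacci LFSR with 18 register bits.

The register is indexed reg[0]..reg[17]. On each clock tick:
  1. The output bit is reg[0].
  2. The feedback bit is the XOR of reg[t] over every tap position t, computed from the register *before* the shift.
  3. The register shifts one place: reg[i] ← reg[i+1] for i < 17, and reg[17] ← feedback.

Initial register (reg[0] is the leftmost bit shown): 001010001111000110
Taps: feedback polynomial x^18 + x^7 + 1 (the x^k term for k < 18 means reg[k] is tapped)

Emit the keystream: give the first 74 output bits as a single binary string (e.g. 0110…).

00101000111100011001010000001110111001001101111100100010110100111001001011

k : reg_k → out_k, fb_k
0: 001010001111000110 → 0, fb=0
1: 010100011110001100 → 0, fb=1
2: 101000111100011001 → 1, fb=0
3: 010001111000110010 → 0, fb=1
4: 100011110001100101 → 1, fb=0
5: 000111100011001010 → 0, fb=0
6: 001111000110010100 → 0, fb=0
7: 011110001100101000 → 0, fb=0
8: 111100011001010000 → 1, fb=0
9: 111000110010100000 → 1, fb=0
10: 110001100101000000 → 1, fb=1
11: 100011001010000001 → 1, fb=1
12: 000110010100000011 → 0, fb=1
13: 001100101000000111 → 0, fb=0
14: 011001010000001110 → 0, fb=1
15: 110010100000011101 → 1, fb=1
16: 100101000000111011 → 1, fb=1
17: 001010000001110111 → 0, fb=0
18: 010100000011101110 → 0, fb=0
19: 101000000111011100 → 1, fb=1
20: 010000001110111001 → 0, fb=0
21: 100000011101110010 → 1, fb=0
22: 000000111011100100 → 0, fb=1
23: 000001110111001001 → 0, fb=1
24: 000011101110010011 → 0, fb=0
25: 000111011100100110 → 0, fb=1
26: 001110111001001101 → 0, fb=1
27: 011101110010011011 → 0, fb=1
28: 111011100100110111 → 1, fb=1
29: 110111001001101111 → 1, fb=1
30: 101110010011011111 → 1, fb=0
31: 011100100110111110 → 0, fb=0
32: 111001001101111100 → 1, fb=1
33: 110010011011111001 → 1, fb=0
34: 100100110111110010 → 1, fb=0
35: 001001101111100100 → 0, fb=0
36: 010011011111001000 → 0, fb=1
37: 100110111110010001 → 1, fb=0
38: 001101111100100010 → 0, fb=1
39: 011011111001000101 → 0, fb=1
40: 110111110010001011 → 1, fb=0
41: 101111100100010110 → 1, fb=1
42: 011111001000101101 → 0, fb=0
43: 111110010001011010 → 1, fb=0
44: 111100100010110100 → 1, fb=1
45: 111001000101101001 → 1, fb=1
46: 110010001011010011 → 1, fb=1
47: 100100010110100111 → 1, fb=0
48: 001000101101001110 → 0, fb=0
49: 010001011010011100 → 0, fb=1
50: 100010110100111001 → 1, fb=0
51: 000101101001110010 → 0, fb=0
52: 001011010011100100 → 0, fb=1
53: 010110100111001001 → 0, fb=0
54: 101101001110010010 → 1, fb=1
55: 011010011100100101 → 0, fb=1
56: 110100111001001011 → 1, fb=0
57: 101001110010010110 → 1, fb=0
58: 010011100100101100 → 0, fb=0
59: 100111001001011000 → 1, fb=1
60: 001110010010110001 → 0, fb=1
61: 011100100101100011 → 0, fb=0
62: 111001001011000110 → 1, fb=1
63: 110010010110001101 → 1, fb=0
64: 100100101100011010 → 1, fb=1
65: 001001011000110101 → 0, fb=1
66: 010010110001101011 → 0, fb=1
67: 100101100011010111 → 1, fb=1
68: 001011000110101111 → 0, fb=0
69: 010110001101011110 → 0, fb=0
70: 101100011010111100 → 1, fb=0
71: 011000110101111000 → 0, fb=1
72: 110001101011110001 → 1, fb=1
73: 100011010111100011 → 1, fb=0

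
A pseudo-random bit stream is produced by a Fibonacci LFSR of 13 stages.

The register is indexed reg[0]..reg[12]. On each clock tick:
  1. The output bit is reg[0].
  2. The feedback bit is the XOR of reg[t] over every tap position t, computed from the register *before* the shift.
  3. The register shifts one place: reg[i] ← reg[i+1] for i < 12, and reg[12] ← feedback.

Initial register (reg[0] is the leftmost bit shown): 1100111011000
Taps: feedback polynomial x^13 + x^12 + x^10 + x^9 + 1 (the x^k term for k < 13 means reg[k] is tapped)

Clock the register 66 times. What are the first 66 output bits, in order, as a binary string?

step | reg (before) | out | fb
   0 | 1100111011000 | 1 | 0
   1 | 1001110110000 | 1 | 1
   2 | 0011101100001 | 0 | 1
   3 | 0111011000011 | 0 | 1
   4 | 1110110000111 | 1 | 1
   5 | 1101100001111 | 1 | 0
   6 | 1011000011110 | 1 | 1
   7 | 0110000111101 | 0 | 1
   8 | 1100001111011 | 1 | 1
   9 | 1000011110111 | 1 | 1
  10 | 0000111101111 | 0 | 1
  11 | 0001111011111 | 0 | 1
  12 | 0011110111111 | 0 | 1
  13 | 0111101111111 | 0 | 1
  14 | 1111011111111 | 1 | 0
  15 | 1110111111110 | 1 | 1
  16 | 1101111111101 | 1 | 0
  17 | 1011111111010 | 1 | 0
  18 | 0111111110100 | 0 | 1
  19 | 1111111101001 | 1 | 1
  20 | 1111111010011 | 1 | 0
  21 | 1111110100110 | 1 | 0
  22 | 1111101001100 | 1 | 1
  23 | 1111010011001 | 1 | 1
  24 | 1110100110011 | 1 | 0
  25 | 1101001100110 | 1 | 0
  26 | 1010011001100 | 1 | 1
  27 | 0100110011001 | 0 | 0
  28 | 1001100110010 | 1 | 1
  29 | 0011001100101 | 0 | 0
  30 | 0110011001010 | 0 | 1
  31 | 1100110010101 | 1 | 1
  32 | 1001100101011 | 1 | 1
  33 | 0011001010111 | 0 | 0
  34 | 0110010101110 | 0 | 0
  35 | 1100101011100 | 1 | 1
  36 | 1001010111001 | 1 | 1
  37 | 0010101110011 | 0 | 1
  38 | 0101011100111 | 0 | 0
  39 | 1010111001110 | 1 | 1
  40 | 0101110011101 | 0 | 1
  41 | 1011100111011 | 1 | 1
  42 | 0111001110111 | 0 | 0
  43 | 1110011101110 | 1 | 1
  44 | 1100111011101 | 1 | 0
  45 | 1001110111010 | 1 | 0
  46 | 0011101110100 | 0 | 1
  47 | 0111011101001 | 0 | 0
  48 | 1110111010010 | 1 | 1
  49 | 1101110100101 | 1 | 1
  50 | 1011101001011 | 1 | 1
  51 | 0111010010111 | 0 | 0
  52 | 1110100101110 | 1 | 1
  53 | 1101001011101 | 1 | 0
  54 | 1010010111010 | 1 | 0
  55 | 0100101110100 | 0 | 1
  56 | 1001011101001 | 1 | 1
  57 | 0010111010011 | 0 | 1
  58 | 0101110100111 | 0 | 0
  59 | 1011101001110 | 1 | 1
  60 | 0111010011101 | 0 | 1
  61 | 1110100111011 | 1 | 1
  62 | 1101001110111 | 1 | 1
  63 | 1010011101111 | 1 | 0
  64 | 0100111011110 | 0 | 0
  65 | 1001110111100 | 1 | 1

110011101100001111011111111010011001100101011100111011101001011101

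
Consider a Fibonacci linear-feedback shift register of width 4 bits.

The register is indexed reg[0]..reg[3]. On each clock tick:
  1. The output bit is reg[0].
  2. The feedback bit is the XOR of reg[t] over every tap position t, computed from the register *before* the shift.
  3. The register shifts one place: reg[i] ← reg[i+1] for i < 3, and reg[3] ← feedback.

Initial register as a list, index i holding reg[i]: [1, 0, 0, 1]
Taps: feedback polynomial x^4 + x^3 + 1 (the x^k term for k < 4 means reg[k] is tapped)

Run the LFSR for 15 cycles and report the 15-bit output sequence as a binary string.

k : reg_k → out_k, fb_k
0: 1001 → 1, fb=0
1: 0010 → 0, fb=0
2: 0100 → 0, fb=0
3: 1000 → 1, fb=1
4: 0001 → 0, fb=1
5: 0011 → 0, fb=1
6: 0111 → 0, fb=1
7: 1111 → 1, fb=0
8: 1110 → 1, fb=1
9: 1101 → 1, fb=0
10: 1010 → 1, fb=1
11: 0101 → 0, fb=1
12: 1011 → 1, fb=0
13: 0110 → 0, fb=0
14: 1100 → 1, fb=1

100100011110101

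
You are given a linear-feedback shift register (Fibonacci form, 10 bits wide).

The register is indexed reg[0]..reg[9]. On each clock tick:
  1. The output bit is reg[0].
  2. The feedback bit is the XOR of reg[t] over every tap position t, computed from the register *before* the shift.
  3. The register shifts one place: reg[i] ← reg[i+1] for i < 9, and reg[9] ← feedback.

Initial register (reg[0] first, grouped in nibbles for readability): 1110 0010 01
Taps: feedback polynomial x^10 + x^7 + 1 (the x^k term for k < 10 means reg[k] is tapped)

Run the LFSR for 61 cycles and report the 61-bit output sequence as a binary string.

step | reg (before) | out | fb
   0 | 1110001001 | 1 | 1
   1 | 1100010011 | 1 | 1
   2 | 1000100111 | 1 | 0
   3 | 0001001110 | 0 | 1
   4 | 0010011101 | 0 | 1
   5 | 0100111011 | 0 | 0
   6 | 1001110110 | 1 | 0
   7 | 0011101100 | 0 | 1
   8 | 0111011001 | 0 | 0
   9 | 1110110010 | 1 | 1
  10 | 1101100101 | 1 | 0
  11 | 1011001010 | 1 | 1
  12 | 0110010101 | 0 | 1
  13 | 1100101011 | 1 | 1
  14 | 1001010111 | 1 | 0
  15 | 0010101110 | 0 | 1
  16 | 0101011101 | 0 | 1
  17 | 1010111011 | 1 | 1
  18 | 0101110111 | 0 | 1
  19 | 1011101111 | 1 | 0
  20 | 0111011110 | 0 | 1
  21 | 1110111101 | 1 | 0
  22 | 1101111010 | 1 | 1
  23 | 1011110101 | 1 | 0
  24 | 0111101010 | 0 | 0
  25 | 1111010100 | 1 | 0
  26 | 1110101000 | 1 | 1
  27 | 1101010001 | 1 | 1
  28 | 1010100011 | 1 | 1
  29 | 0101000111 | 0 | 1
  30 | 1010001111 | 1 | 0
  31 | 0100011110 | 0 | 1
  32 | 1000111101 | 1 | 0
  33 | 0001111010 | 0 | 0
  34 | 0011110100 | 0 | 1
  35 | 0111101001 | 0 | 0
  36 | 1111010010 | 1 | 1
  37 | 1110100101 | 1 | 0
  38 | 1101001010 | 1 | 1
  39 | 1010010101 | 1 | 0
  40 | 0100101010 | 0 | 0
  41 | 1001010100 | 1 | 0
  42 | 0010101000 | 0 | 0
  43 | 0101010000 | 0 | 0
  44 | 1010100000 | 1 | 1
  45 | 0101000001 | 0 | 0
  46 | 1010000010 | 1 | 1
  47 | 0100000101 | 0 | 1
  48 | 1000001011 | 1 | 1
  49 | 0000010111 | 0 | 1
  50 | 0000101111 | 0 | 1
  51 | 0001011111 | 0 | 1
  52 | 0010111111 | 0 | 1
  53 | 0101111111 | 0 | 1
  54 | 1011111111 | 1 | 0
  55 | 0111111110 | 0 | 1
  56 | 1111111101 | 1 | 0
  57 | 1111111010 | 1 | 1
  58 | 1111110101 | 1 | 0
  59 | 1111101010 | 1 | 1
  60 | 1111010101 | 1 | 0

1110001001110110010101110111101010001111010010101000001011111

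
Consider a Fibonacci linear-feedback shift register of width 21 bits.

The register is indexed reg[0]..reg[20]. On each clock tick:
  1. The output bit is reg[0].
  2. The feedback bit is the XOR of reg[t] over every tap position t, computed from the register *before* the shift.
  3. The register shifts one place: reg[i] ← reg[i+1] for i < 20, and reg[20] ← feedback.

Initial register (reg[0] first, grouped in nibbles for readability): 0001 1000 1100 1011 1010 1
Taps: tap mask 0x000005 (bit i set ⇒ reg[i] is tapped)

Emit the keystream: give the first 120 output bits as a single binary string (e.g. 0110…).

000110001100101110101011110111110010100000100101000111000100010110001011011010101001110100110110000001110100111101110000

tick  register→output (feedback)
  0  000110001100101110101→0 (0)
  1  001100011001011101010→0 (1)
  2  011000110010111010101→0 (1)
  3  110001100101110101011→1 (1)
  4  100011001011101010111→1 (1)
  5  000110010111010101111→0 (0)
  6  001100101110101011110→0 (1)
  7  011001011101010111101→0 (1)
  8  110010111010101111011→1 (1)
  9  100101110101011110111→1 (1)
 10  001011101010111101111→0 (1)
 11  010111010101111011111→0 (0)
 12  101110101011110111110→1 (0)
 13  011101010111101111100→0 (1)
 14  111010101111011111001→1 (0)
 15  110101011110111110010→1 (1)
 16  101010111101111100101→1 (0)
 17  010101111011111001010→0 (0)
 18  101011110111110010100→1 (0)
 19  010111101111100101000→0 (0)
 20  101111011111001010000→1 (0)
 21  011110111110010100000→0 (1)
 22  111101111100101000001→1 (0)
 23  111011111001010000010→1 (0)
 24  110111110010100000100→1 (1)
 25  101111100101000001001→1 (0)
 26  011111001010000010010→0 (1)
 27  111110010100000100101→1 (0)
 28  111100101000001001010→1 (0)
 29  111001010000010010100→1 (0)
 30  110010100000100101000→1 (1)
 31  100101000001001010001→1 (1)
 32  001010000010010100011→0 (1)
 33  010100000100101000111→0 (0)
 34  101000001001010001110→1 (0)
 35  010000010010100011100→0 (0)
 36  100000100101000111000→1 (1)
 37  000001001010001110001→0 (0)
 38  000010010100011100010→0 (0)
 39  000100101000111000100→0 (0)
 40  001001010001110001000→0 (1)
 41  010010100011100010001→0 (0)
 42  100101000111000100010→1 (1)
 43  001010001110001000101→0 (1)
 44  010100011100010001011→0 (0)
 45  101000111000100010110→1 (0)
 46  010001110001000101100→0 (0)
 47  100011100010001011000→1 (1)
 48  000111000100010110001→0 (0)
 49  001110001000101100010→0 (1)
 50  011100010001011000101→0 (1)
 51  111000100010110001011→1 (0)
 52  110001000101100010110→1 (1)
 53  100010001011000101101→1 (1)
 54  000100010110001011011→0 (0)
 55  001000101100010110110→0 (1)
 56  010001011000101101101→0 (0)
 57  100010110001011011010→1 (1)
 58  000101100010110110101→0 (0)
 59  001011000101101101010→0 (1)
 60  010110001011011010101→0 (0)
 61  101100010110110101010→1 (0)
 62  011000101101101010100→0 (1)
 63  110001011011010101001→1 (1)
 64  100010110110101010011→1 (1)
 65  000101101101010100111→0 (0)
 66  001011011010101001110→0 (1)
 67  010110110101010011101→0 (0)
 68  101101101010100111010→1 (0)
 69  011011010101001110100→0 (1)
 70  110110101010011101001→1 (1)
 71  101101010100111010011→1 (0)
 72  011010101001110100110→0 (1)
 73  110101010011101001101→1 (1)
 74  101010100111010011011→1 (0)
 75  010101001110100110110→0 (0)
 76  101010011101001101100→1 (0)
 77  010100111010011011000→0 (0)
 78  101001110100110110000→1 (0)
 79  010011101001101100000→0 (0)
 80  100111010011011000000→1 (1)
 81  001110100110110000001→0 (1)
 82  011101001101100000011→0 (1)
 83  111010011011000000111→1 (0)
 84  110100110110000001110→1 (1)
 85  101001101100000011101→1 (0)
 86  010011011000000111010→0 (0)
 87  100110110000001110100→1 (1)
 88  001101100000011101001→0 (1)
 89  011011000000111010011→0 (1)
 90  110110000001110100111→1 (1)
 91  101100000011101001111→1 (0)
 92  011000000111010011110→0 (1)
 93  110000001110100111101→1 (1)
 94  100000011101001111011→1 (1)
 95  000000111010011110111→0 (0)
 96  000001110100111101110→0 (0)
 97  000011101001111011100→0 (0)
 98  000111010011110111000→0 (0)
 99  001110100111101110000→0 (1)
100  011101001111011100001→0 (1)
101  111010011110111000011→1 (0)
102  110100111101110000110→1 (1)
103  101001111011100001101→1 (0)
104  010011110111000011010→0 (0)
105  100111101110000110100→1 (1)
106  001111011100001101001→0 (1)
107  011110111000011010011→0 (1)
108  111101110000110100111→1 (0)
109  111011100001101001110→1 (0)
110  110111000011010011100→1 (1)
111  101110000110100111001→1 (0)
112  011100001101001110010→0 (1)
113  111000011010011100101→1 (0)
114  110000110100111001010→1 (1)
115  100001101001110010101→1 (1)
116  000011010011100101011→0 (0)
117  000110100111001010110→0 (0)
118  001101001110010101100→0 (1)
119  011010011100101011001→0 (1)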